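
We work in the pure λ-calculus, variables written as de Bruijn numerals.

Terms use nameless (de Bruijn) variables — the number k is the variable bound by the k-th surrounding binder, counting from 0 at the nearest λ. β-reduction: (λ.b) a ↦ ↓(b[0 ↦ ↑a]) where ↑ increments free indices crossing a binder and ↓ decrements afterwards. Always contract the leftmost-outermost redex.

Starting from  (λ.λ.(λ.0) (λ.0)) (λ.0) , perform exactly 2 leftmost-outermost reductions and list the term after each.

  start: (λ.λ.(λ.0) (λ.0)) (λ.0)
  step 1: λ.(λ.0) (λ.0)
  step 2: λ.λ.0

Answer: after 2 steps: λ.λ.0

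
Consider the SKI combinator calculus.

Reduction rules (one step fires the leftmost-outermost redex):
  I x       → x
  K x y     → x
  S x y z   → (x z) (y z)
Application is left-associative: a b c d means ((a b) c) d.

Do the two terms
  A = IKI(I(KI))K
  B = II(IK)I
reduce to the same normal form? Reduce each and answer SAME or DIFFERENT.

Term A:
  start: IKI(I(KI))K
  step 1: KI(I(KI))K
  step 2: IK
  step 3: K

Term B:
  start: II(IK)I
  step 1: I(IK)I
  step 2: IKI
  step 3: KI

Answer: DIFFERENT — A ⇓ K, B ⇓ KI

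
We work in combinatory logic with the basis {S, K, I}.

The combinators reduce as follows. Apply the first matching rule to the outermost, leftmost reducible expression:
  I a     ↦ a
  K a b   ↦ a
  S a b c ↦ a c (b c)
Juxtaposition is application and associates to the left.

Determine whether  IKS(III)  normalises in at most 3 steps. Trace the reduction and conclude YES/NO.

Answer: YES — reaches normal form S in 2 ≤ 3 steps

Derivation:
  start: IKS(III)
  →1  KS(III)
  →2  S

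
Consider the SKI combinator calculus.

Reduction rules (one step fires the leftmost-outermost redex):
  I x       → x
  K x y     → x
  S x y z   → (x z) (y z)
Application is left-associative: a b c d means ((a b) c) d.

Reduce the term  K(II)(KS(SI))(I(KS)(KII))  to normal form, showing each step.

Answer: normal form = S  (in 5 steps)

Reduction:
  start: K(II)(KS(SI))(I(KS)(KII))
  →1  II(I(KS)(KII))
  →2  I(I(KS)(KII))
  →3  I(KS)(KII)
  →4  KS(KII)
  →5  S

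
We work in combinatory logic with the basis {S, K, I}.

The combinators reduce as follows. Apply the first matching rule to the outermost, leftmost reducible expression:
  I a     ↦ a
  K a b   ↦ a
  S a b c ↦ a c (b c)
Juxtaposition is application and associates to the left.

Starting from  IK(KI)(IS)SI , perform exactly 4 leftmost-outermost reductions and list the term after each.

  start: IK(KI)(IS)SI
  [1] K(KI)(IS)SI
  [2] KISI
  [3] II
  [4] I

Answer: after 4 steps: I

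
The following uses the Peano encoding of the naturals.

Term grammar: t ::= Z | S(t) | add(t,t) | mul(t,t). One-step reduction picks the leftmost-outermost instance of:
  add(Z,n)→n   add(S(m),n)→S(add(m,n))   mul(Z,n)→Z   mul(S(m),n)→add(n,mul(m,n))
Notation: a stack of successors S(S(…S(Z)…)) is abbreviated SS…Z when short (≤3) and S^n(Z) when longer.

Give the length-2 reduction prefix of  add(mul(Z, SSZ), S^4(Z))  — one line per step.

Answer: after 2 steps: S^4(Z)

Working:
  start: add(mul(Z, SSZ), S^4(Z))
  [1] add(Z, S^4(Z))
  [2] S^4(Z)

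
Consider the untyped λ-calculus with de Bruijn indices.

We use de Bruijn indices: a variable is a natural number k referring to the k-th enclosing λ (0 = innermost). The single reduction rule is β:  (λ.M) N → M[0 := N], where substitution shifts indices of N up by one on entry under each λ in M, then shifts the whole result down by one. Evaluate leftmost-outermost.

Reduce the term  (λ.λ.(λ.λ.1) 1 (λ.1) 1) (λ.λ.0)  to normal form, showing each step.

  start: (λ.λ.(λ.λ.1) 1 (λ.1) 1) (λ.λ.0)
  [1] λ.(λ.λ.1) (λ.λ.0) (λ.1) (λ.λ.0)
  [2] λ.(λ.λ.λ.0) (λ.1) (λ.λ.0)
  [3] λ.(λ.λ.0) (λ.λ.0)
  [4] λ.λ.0

Answer: normal form = λ.λ.0  (in 4 steps)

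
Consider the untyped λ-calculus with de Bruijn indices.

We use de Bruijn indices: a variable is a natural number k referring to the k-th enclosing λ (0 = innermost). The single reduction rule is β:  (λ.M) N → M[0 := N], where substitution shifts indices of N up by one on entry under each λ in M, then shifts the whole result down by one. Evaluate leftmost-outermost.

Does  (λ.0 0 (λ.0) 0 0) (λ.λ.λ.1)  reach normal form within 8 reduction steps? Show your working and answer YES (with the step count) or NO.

  start: (λ.0 0 (λ.0) 0 0) (λ.λ.λ.1)
  step 1: (λ.λ.λ.1) (λ.λ.λ.1) (λ.0) (λ.λ.λ.1) (λ.λ.λ.1)
  step 2: (λ.λ.1) (λ.0) (λ.λ.λ.1) (λ.λ.λ.1)
  step 3: (λ.λ.0) (λ.λ.λ.1) (λ.λ.λ.1)
  step 4: (λ.0) (λ.λ.λ.1)
  step 5: λ.λ.λ.1

Answer: YES — reaches normal form λ.λ.λ.1 in 5 ≤ 8 steps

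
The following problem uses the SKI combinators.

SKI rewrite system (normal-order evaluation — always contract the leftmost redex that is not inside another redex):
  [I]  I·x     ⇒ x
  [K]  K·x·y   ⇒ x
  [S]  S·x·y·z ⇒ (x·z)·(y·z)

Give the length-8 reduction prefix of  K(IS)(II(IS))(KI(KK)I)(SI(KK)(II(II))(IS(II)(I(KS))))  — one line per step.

Answer: after 8 steps: SI(II(KK(II(II)))(IS(II)(I(KS))))

Reduction:
  start: K(IS)(II(IS))(KI(KK)I)(SI(KK)(II(II))(IS(II)(I(KS))))
  [1] IS(KI(KK)I)(SI(KK)(II(II))(IS(II)(I(KS))))
  [2] S(KI(KK)I)(SI(KK)(II(II))(IS(II)(I(KS))))
  [3] S(II)(SI(KK)(II(II))(IS(II)(I(KS))))
  [4] SI(SI(KK)(II(II))(IS(II)(I(KS))))
  [5] SI(I(II(II))(KK(II(II)))(IS(II)(I(KS))))
  [6] SI(II(II)(KK(II(II)))(IS(II)(I(KS))))
  [7] SI(I(II)(KK(II(II)))(IS(II)(I(KS))))
  [8] SI(II(KK(II(II)))(IS(II)(I(KS))))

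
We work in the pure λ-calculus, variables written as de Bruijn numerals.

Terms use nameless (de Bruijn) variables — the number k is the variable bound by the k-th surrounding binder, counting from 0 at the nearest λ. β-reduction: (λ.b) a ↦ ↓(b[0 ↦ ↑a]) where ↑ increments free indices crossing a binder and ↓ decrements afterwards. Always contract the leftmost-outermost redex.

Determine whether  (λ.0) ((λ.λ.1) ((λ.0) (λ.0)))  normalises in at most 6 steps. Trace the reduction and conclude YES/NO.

Answer: YES — reaches normal form λ.λ.0 in 3 ≤ 6 steps

Reduction:
  start: (λ.0) ((λ.λ.1) ((λ.0) (λ.0)))
  step 1: (λ.λ.1) ((λ.0) (λ.0))
  step 2: λ.(λ.0) (λ.0)
  step 3: λ.λ.0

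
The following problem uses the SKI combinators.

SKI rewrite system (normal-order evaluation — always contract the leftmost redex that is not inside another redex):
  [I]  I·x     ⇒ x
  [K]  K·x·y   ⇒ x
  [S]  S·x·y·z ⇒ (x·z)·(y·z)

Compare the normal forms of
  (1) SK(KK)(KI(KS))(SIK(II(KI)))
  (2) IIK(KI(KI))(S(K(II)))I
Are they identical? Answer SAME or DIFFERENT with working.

Term A:
  start: SK(KK)(KI(KS))(SIK(II(KI)))
  →1  K(KI(KS))(KK(KI(KS)))(SIK(II(KI)))
  →2  KI(KS)(SIK(II(KI)))
  →3  I(SIK(II(KI)))
  →4  SIK(II(KI))
  →5  I(II(KI))(K(II(KI)))
  →6  II(KI)(K(II(KI)))
  →7  I(KI)(K(II(KI)))
  →8  KI(K(II(KI)))
  →9  I

Term B:
  start: IIK(KI(KI))(S(K(II)))I
  →1  IK(KI(KI))(S(K(II)))I
  →2  K(KI(KI))(S(K(II)))I
  →3  KI(KI)I
  →4  II
  →5  I

Answer: SAME — A ⇓ I, B ⇓ I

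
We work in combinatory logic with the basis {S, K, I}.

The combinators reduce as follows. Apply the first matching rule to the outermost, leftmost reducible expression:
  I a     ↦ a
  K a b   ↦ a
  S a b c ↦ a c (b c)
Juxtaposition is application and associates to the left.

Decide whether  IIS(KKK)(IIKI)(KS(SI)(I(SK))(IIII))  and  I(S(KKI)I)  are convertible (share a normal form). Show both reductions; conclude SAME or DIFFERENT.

Answer: DIFFERENT — A ⇓ S(SK)I, B ⇓ SKI

Reduction:
Term A:
  start: IIS(KKK)(IIKI)(KS(SI)(I(SK))(IIII))
  step 1: IS(KKK)(IIKI)(KS(SI)(I(SK))(IIII))
  step 2: S(KKK)(IIKI)(KS(SI)(I(SK))(IIII))
  step 3: KKK(KS(SI)(I(SK))(IIII))(IIKI(KS(SI)(I(SK))(IIII)))
  step 4: K(KS(SI)(I(SK))(IIII))(IIKI(KS(SI)(I(SK))(IIII)))
  step 5: KS(SI)(I(SK))(IIII)
  step 6: S(I(SK))(IIII)
  step 7: S(SK)(IIII)
  step 8: S(SK)(III)
  step 9: S(SK)(II)
  step 10: S(SK)I

Term B:
  start: I(S(KKI)I)
  step 1: S(KKI)I
  step 2: SKI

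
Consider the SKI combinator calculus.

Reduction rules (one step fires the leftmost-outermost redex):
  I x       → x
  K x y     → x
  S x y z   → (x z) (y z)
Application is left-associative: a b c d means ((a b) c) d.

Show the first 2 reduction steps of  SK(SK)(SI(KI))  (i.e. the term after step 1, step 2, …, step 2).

  start: SK(SK)(SI(KI))
  step 1: K(SI(KI))(SK(SI(KI)))
  step 2: SI(KI)

Answer: after 2 steps: SI(KI)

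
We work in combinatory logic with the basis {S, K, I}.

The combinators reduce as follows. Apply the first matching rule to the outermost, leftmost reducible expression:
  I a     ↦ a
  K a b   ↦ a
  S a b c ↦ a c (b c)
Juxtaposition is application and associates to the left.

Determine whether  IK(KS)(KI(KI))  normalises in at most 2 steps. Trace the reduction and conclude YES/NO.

  start: IK(KS)(KI(KI))
  step 1: K(KS)(KI(KI))
  step 2: KS

Answer: YES — reaches normal form KS in 2 ≤ 2 steps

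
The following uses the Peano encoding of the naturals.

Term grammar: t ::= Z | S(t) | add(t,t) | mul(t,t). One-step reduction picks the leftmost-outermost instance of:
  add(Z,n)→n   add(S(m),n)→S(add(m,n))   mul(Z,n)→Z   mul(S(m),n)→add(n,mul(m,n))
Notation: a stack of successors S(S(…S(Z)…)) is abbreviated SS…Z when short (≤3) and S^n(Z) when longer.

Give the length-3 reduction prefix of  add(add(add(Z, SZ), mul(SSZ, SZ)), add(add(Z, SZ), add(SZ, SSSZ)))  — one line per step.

Answer: after 3 steps: S(add(add(Z, mul(SSZ, SZ)), add(add(Z, SZ), add(SZ, SSSZ))))

Derivation:
  start: add(add(add(Z, SZ), mul(SSZ, SZ)), add(add(Z, SZ), add(SZ, SSSZ)))
  [1] add(add(SZ, mul(SSZ, SZ)), add(add(Z, SZ), add(SZ, SSSZ)))
  [2] add(S(add(Z, mul(SSZ, SZ))), add(add(Z, SZ), add(SZ, SSSZ)))
  [3] S(add(add(Z, mul(SSZ, SZ)), add(add(Z, SZ), add(SZ, SSSZ))))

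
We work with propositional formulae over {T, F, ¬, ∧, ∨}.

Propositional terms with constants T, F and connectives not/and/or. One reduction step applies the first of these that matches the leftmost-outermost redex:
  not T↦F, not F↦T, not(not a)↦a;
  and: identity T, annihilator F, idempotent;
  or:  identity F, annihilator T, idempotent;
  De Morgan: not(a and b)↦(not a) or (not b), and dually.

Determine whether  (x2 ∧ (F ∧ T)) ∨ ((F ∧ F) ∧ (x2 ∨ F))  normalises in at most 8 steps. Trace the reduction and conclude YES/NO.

  start: (x2 ∧ (F ∧ T)) ∨ ((F ∧ F) ∧ (x2 ∨ F))
  step 1: (x2 ∧ F) ∨ ((F ∧ F) ∧ (x2 ∨ F))
  step 2: F ∨ ((F ∧ F) ∧ (x2 ∨ F))
  step 3: (F ∧ F) ∧ (x2 ∨ F)
  step 4: F ∧ (x2 ∨ F)
  step 5: F

Answer: YES — reaches normal form F in 5 ≤ 8 steps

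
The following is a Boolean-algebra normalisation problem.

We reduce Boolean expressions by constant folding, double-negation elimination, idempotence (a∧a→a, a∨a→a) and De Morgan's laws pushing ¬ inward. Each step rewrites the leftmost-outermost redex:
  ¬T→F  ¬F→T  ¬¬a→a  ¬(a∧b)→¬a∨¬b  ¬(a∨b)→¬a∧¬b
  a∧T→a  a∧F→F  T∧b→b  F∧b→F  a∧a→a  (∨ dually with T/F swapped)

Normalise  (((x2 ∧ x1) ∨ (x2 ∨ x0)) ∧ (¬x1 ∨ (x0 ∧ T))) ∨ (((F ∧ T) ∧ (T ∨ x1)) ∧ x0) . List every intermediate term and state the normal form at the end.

Answer: normal form = ((x2 ∧ x1) ∨ (x2 ∨ x0)) ∧ (¬x1 ∨ x0)  (in 5 steps)

Working:
  start: (((x2 ∧ x1) ∨ (x2 ∨ x0)) ∧ (¬x1 ∨ (x0 ∧ T))) ∨ (((F ∧ T) ∧ (T ∨ x1)) ∧ x0)
  [1] (((x2 ∧ x1) ∨ (x2 ∨ x0)) ∧ (¬x1 ∨ x0)) ∨ (((F ∧ T) ∧ (T ∨ x1)) ∧ x0)
  [2] (((x2 ∧ x1) ∨ (x2 ∨ x0)) ∧ (¬x1 ∨ x0)) ∨ ((F ∧ (T ∨ x1)) ∧ x0)
  [3] (((x2 ∧ x1) ∨ (x2 ∨ x0)) ∧ (¬x1 ∨ x0)) ∨ (F ∧ x0)
  [4] (((x2 ∧ x1) ∨ (x2 ∨ x0)) ∧ (¬x1 ∨ x0)) ∨ F
  [5] ((x2 ∧ x1) ∨ (x2 ∨ x0)) ∧ (¬x1 ∨ x0)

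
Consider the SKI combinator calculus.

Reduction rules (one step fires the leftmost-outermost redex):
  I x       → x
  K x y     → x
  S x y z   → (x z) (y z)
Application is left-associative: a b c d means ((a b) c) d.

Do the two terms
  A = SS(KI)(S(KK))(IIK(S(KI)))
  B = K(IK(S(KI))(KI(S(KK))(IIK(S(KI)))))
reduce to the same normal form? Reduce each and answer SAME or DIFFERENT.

Answer: SAME — A ⇓ K(S(KI)), B ⇓ K(S(KI))

Working:
Term A:
  start: SS(KI)(S(KK))(IIK(S(KI)))
  [1] S(S(KK))(KI(S(KK)))(IIK(S(KI)))
  [2] S(KK)(IIK(S(KI)))(KI(S(KK))(IIK(S(KI))))
  [3] KK(KI(S(KK))(IIK(S(KI))))(IIK(S(KI))(KI(S(KK))(IIK(S(KI)))))
  [4] K(IIK(S(KI))(KI(S(KK))(IIK(S(KI)))))
  [5] K(IK(S(KI))(KI(S(KK))(IIK(S(KI)))))
  [6] K(K(S(KI))(KI(S(KK))(IIK(S(KI)))))
  [7] K(S(KI))

Term B:
  start: K(IK(S(KI))(KI(S(KK))(IIK(S(KI)))))
  [1] K(K(S(KI))(KI(S(KK))(IIK(S(KI)))))
  [2] K(S(KI))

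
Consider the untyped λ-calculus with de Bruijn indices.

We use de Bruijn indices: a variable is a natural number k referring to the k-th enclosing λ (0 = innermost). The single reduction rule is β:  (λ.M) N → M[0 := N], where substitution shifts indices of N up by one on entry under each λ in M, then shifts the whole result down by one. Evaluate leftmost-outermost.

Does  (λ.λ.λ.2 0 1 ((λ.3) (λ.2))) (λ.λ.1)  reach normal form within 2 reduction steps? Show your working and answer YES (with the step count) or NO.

Answer: NO — after 2 steps the term is λ.λ.(λ.1) 1 ((λ.λ.λ.1) (λ.2)), not yet normal

Reduction:
  start: (λ.λ.λ.2 0 1 ((λ.3) (λ.2))) (λ.λ.1)
  →1  λ.λ.(λ.λ.1) 0 1 ((λ.λ.λ.1) (λ.2))
  →2  λ.λ.(λ.1) 1 ((λ.λ.λ.1) (λ.2))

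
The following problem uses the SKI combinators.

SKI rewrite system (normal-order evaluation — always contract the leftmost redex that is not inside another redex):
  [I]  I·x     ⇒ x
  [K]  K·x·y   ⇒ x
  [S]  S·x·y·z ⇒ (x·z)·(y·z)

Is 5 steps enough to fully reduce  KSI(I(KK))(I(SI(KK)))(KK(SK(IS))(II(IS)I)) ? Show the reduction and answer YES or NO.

Answer: NO — after 5 steps the term is K(SI(KK)(KK(SK(IS))(II(IS)I))), not yet normal

Working:
  start: KSI(I(KK))(I(SI(KK)))(KK(SK(IS))(II(IS)I))
  →1  S(I(KK))(I(SI(KK)))(KK(SK(IS))(II(IS)I))
  →2  I(KK)(KK(SK(IS))(II(IS)I))(I(SI(KK))(KK(SK(IS))(II(IS)I)))
  →3  KK(KK(SK(IS))(II(IS)I))(I(SI(KK))(KK(SK(IS))(II(IS)I)))
  →4  K(I(SI(KK))(KK(SK(IS))(II(IS)I)))
  →5  K(SI(KK)(KK(SK(IS))(II(IS)I)))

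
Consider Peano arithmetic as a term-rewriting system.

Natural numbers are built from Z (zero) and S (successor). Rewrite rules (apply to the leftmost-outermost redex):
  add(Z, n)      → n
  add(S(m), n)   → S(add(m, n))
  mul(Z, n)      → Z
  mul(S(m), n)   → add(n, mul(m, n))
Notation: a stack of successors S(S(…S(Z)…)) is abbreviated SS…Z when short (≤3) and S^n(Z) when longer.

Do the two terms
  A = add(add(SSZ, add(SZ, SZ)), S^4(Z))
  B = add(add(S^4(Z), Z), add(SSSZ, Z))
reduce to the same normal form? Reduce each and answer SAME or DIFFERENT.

Answer: DIFFERENT — A ⇓ S^8(Z), B ⇓ S^7(Z)

Reduction:
Term A:
  start: add(add(SSZ, add(SZ, SZ)), S^4(Z))
  →1  add(S(add(SZ, add(SZ, SZ))), S^4(Z))
  →2  S(add(add(SZ, add(SZ, SZ)), S^4(Z)))
  →3  S(add(S(add(Z, add(SZ, SZ))), S^4(Z)))
  →4  S(S(add(add(Z, add(SZ, SZ)), S^4(Z))))
  →5  S(S(add(add(SZ, SZ), S^4(Z))))
  →6  S(S(add(S(add(Z, SZ)), S^4(Z))))
  →7  S(S(S(add(add(Z, SZ), S^4(Z)))))
  →8  S(S(S(add(SZ, S^4(Z)))))
  →9  S(S(S(S(add(Z, S^4(Z))))))
  →10  S^8(Z)

Term B:
  start: add(add(S^4(Z), Z), add(SSSZ, Z))
  →1  add(S(add(SSSZ, Z)), add(SSSZ, Z))
  →2  S(add(add(SSSZ, Z), add(SSSZ, Z)))
  →3  S(add(S(add(SSZ, Z)), add(SSSZ, Z)))
  →4  S(S(add(add(SSZ, Z), add(SSSZ, Z))))
  →5  S(S(add(S(add(SZ, Z)), add(SSSZ, Z))))
  →6  S(S(S(add(add(SZ, Z), add(SSSZ, Z)))))
  →7  S(S(S(add(S(add(Z, Z)), add(SSSZ, Z)))))
  →8  S(S(S(S(add(add(Z, Z), add(SSSZ, Z))))))
  →9  S(S(S(S(add(Z, add(SSSZ, Z))))))
  →10  S(S(S(S(add(SSSZ, Z)))))
  →11  S(S(S(S(S(add(SSZ, Z))))))
  →12  S(S(S(S(S(S(add(SZ, Z)))))))
  →13  S(S(S(S(S(S(S(add(Z, Z))))))))
  →14  S^7(Z)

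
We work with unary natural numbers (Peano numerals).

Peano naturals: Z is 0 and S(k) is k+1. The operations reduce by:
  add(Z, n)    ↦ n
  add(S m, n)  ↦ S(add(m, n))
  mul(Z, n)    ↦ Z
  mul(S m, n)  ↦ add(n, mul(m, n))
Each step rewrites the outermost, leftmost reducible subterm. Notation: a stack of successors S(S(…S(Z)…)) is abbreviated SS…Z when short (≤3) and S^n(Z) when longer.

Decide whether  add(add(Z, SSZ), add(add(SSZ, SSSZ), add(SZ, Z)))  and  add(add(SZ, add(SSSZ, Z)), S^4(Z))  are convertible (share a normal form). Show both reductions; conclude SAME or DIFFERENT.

Term A:
  start: add(add(Z, SSZ), add(add(SSZ, SSSZ), add(SZ, Z)))
  step 1: add(SSZ, add(add(SSZ, SSSZ), add(SZ, Z)))
  step 2: S(add(SZ, add(add(SSZ, SSSZ), add(SZ, Z))))
  step 3: S(S(add(Z, add(add(SSZ, SSSZ), add(SZ, Z)))))
  step 4: S(S(add(add(SSZ, SSSZ), add(SZ, Z))))
  step 5: S(S(add(S(add(SZ, SSSZ)), add(SZ, Z))))
  step 6: S(S(S(add(add(SZ, SSSZ), add(SZ, Z)))))
  step 7: S(S(S(add(S(add(Z, SSSZ)), add(SZ, Z)))))
  step 8: S(S(S(S(add(add(Z, SSSZ), add(SZ, Z))))))
  step 9: S(S(S(S(add(SSSZ, add(SZ, Z))))))
  step 10: S(S(S(S(S(add(SSZ, add(SZ, Z)))))))
  step 11: S(S(S(S(S(S(add(SZ, add(SZ, Z))))))))
  step 12: S(S(S(S(S(S(S(add(Z, add(SZ, Z)))))))))
  step 13: S(S(S(S(S(S(S(add(SZ, Z))))))))
  step 14: S(S(S(S(S(S(S(S(add(Z, Z)))))))))
  step 15: S^8(Z)

Term B:
  start: add(add(SZ, add(SSSZ, Z)), S^4(Z))
  step 1: add(S(add(Z, add(SSSZ, Z))), S^4(Z))
  step 2: S(add(add(Z, add(SSSZ, Z)), S^4(Z)))
  step 3: S(add(add(SSSZ, Z), S^4(Z)))
  step 4: S(add(S(add(SSZ, Z)), S^4(Z)))
  step 5: S(S(add(add(SSZ, Z), S^4(Z))))
  step 6: S(S(add(S(add(SZ, Z)), S^4(Z))))
  step 7: S(S(S(add(add(SZ, Z), S^4(Z)))))
  step 8: S(S(S(add(S(add(Z, Z)), S^4(Z)))))
  step 9: S(S(S(S(add(add(Z, Z), S^4(Z))))))
  step 10: S(S(S(S(add(Z, S^4(Z))))))
  step 11: S^8(Z)

Answer: SAME — A ⇓ S^8(Z), B ⇓ S^8(Z)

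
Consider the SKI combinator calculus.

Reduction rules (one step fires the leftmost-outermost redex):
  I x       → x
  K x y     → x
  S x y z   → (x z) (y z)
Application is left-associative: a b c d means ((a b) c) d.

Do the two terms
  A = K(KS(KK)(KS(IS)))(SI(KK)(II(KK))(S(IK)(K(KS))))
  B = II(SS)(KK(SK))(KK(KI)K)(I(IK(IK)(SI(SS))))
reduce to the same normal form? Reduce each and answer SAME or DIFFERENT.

Term A:
  start: K(KS(KK)(KS(IS)))(SI(KK)(II(KK))(S(IK)(K(KS))))
  [1] KS(KK)(KS(IS))
  [2] S(KS(IS))
  [3] SS

Term B:
  start: II(SS)(KK(SK))(KK(KI)K)(I(IK(IK)(SI(SS))))
  [1] I(SS)(KK(SK))(KK(KI)K)(I(IK(IK)(SI(SS))))
  [2] SS(KK(SK))(KK(KI)K)(I(IK(IK)(SI(SS))))
  [3] S(KK(KI)K)(KK(SK)(KK(KI)K))(I(IK(IK)(SI(SS))))
  [4] KK(KI)K(I(IK(IK)(SI(SS))))(KK(SK)(KK(KI)K)(I(IK(IK)(SI(SS)))))
  [5] KK(I(IK(IK)(SI(SS))))(KK(SK)(KK(KI)K)(I(IK(IK)(SI(SS)))))
  [6] K(KK(SK)(KK(KI)K)(I(IK(IK)(SI(SS)))))
  [7] K(K(KK(KI)K)(I(IK(IK)(SI(SS)))))
  [8] K(KK(KI)K)
  [9] K(KK)

Answer: DIFFERENT — A ⇓ SS, B ⇓ K(KK)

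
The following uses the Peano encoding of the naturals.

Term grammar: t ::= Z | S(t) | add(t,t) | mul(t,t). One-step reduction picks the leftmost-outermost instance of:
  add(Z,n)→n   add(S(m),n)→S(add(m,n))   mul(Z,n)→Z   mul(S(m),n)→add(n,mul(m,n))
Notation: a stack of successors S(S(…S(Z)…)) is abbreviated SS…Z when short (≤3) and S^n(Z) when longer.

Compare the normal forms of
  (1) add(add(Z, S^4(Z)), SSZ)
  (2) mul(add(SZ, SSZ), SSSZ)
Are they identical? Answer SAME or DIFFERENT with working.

Answer: DIFFERENT — A ⇓ S^6(Z), B ⇓ S^9(Z)

Reduction:
Term A:
  start: add(add(Z, S^4(Z)), SSZ)
  step 1: add(S^4(Z), SSZ)
  step 2: S(add(SSSZ, SSZ))
  step 3: S(S(add(SSZ, SSZ)))
  step 4: S(S(S(add(SZ, SSZ))))
  step 5: S(S(S(S(add(Z, SSZ)))))
  step 6: S^6(Z)

Term B:
  start: mul(add(SZ, SSZ), SSSZ)
  step 1: mul(S(add(Z, SSZ)), SSSZ)
  step 2: add(SSSZ, mul(add(Z, SSZ), SSSZ))
  step 3: S(add(SSZ, mul(add(Z, SSZ), SSSZ)))
  step 4: S(S(add(SZ, mul(add(Z, SSZ), SSSZ))))
  step 5: S(S(S(add(Z, mul(add(Z, SSZ), SSSZ)))))
  step 6: S(S(S(mul(add(Z, SSZ), SSSZ))))
  step 7: S(S(S(mul(SSZ, SSSZ))))
  step 8: S(S(S(add(SSSZ, mul(SZ, SSSZ)))))
  step 9: S(S(S(S(add(SSZ, mul(SZ, SSSZ))))))
  step 10: S(S(S(S(S(add(SZ, mul(SZ, SSSZ)))))))
  step 11: S(S(S(S(S(S(add(Z, mul(SZ, SSSZ))))))))
  step 12: S(S(S(S(S(S(mul(SZ, SSSZ)))))))
  step 13: S(S(S(S(S(S(add(SSSZ, mul(Z, SSSZ))))))))
  step 14: S(S(S(S(S(S(S(add(SSZ, mul(Z, SSSZ)))))))))
  step 15: S(S(S(S(S(S(S(S(add(SZ, mul(Z, SSSZ))))))))))
  step 16: S(S(S(S(S(S(S(S(S(add(Z, mul(Z, SSSZ)))))))))))
  step 17: S(S(S(S(S(S(S(S(S(mul(Z, SSSZ))))))))))
  step 18: S^9(Z)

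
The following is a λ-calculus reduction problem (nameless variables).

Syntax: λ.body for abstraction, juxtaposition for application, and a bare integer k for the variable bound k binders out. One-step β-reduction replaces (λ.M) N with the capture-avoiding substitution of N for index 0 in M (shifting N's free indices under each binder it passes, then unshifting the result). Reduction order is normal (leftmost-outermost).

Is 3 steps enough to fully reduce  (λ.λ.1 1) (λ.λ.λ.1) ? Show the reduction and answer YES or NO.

Answer: YES — reaches normal form λ.λ.λ.1 in 2 ≤ 3 steps

Reduction:
  start: (λ.λ.1 1) (λ.λ.λ.1)
  →1  λ.(λ.λ.λ.1) (λ.λ.λ.1)
  →2  λ.λ.λ.1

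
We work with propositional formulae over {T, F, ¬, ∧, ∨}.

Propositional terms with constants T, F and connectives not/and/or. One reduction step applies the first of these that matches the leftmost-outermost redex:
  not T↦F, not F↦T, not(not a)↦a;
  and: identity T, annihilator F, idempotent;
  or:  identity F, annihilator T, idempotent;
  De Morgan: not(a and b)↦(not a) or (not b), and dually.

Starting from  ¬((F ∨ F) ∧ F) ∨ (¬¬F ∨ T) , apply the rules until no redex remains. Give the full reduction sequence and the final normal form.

  start: ¬((F ∨ F) ∧ F) ∨ (¬¬F ∨ T)
  [1] (¬(F ∨ F) ∨ ¬F) ∨ (¬¬F ∨ T)
  [2] ((¬F ∧ ¬F) ∨ ¬F) ∨ (¬¬F ∨ T)
  [3] (¬F ∨ ¬F) ∨ (¬¬F ∨ T)
  [4] ¬F ∨ (¬¬F ∨ T)
  [5] T ∨ (¬¬F ∨ T)
  [6] T

Answer: normal form = T  (in 6 steps)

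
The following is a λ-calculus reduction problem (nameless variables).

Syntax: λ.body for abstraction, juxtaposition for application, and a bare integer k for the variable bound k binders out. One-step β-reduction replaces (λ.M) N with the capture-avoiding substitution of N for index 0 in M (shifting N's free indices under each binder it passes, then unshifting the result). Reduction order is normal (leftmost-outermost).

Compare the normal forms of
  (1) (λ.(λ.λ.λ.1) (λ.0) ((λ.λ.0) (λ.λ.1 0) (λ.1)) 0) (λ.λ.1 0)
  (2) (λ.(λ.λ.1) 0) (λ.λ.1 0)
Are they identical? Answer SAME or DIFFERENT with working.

Term A:
  start: (λ.(λ.λ.λ.1) (λ.0) ((λ.λ.0) (λ.λ.1 0) (λ.1)) 0) (λ.λ.1 0)
  step 1: (λ.λ.λ.1) (λ.0) ((λ.λ.0) (λ.λ.1 0) (λ.λ.λ.1 0)) (λ.λ.1 0)
  step 2: (λ.λ.1) ((λ.λ.0) (λ.λ.1 0) (λ.λ.λ.1 0)) (λ.λ.1 0)
  step 3: (λ.(λ.λ.0) (λ.λ.1 0) (λ.λ.λ.1 0)) (λ.λ.1 0)
  step 4: (λ.λ.0) (λ.λ.1 0) (λ.λ.λ.1 0)
  step 5: (λ.0) (λ.λ.λ.1 0)
  step 6: λ.λ.λ.1 0

Term B:
  start: (λ.(λ.λ.1) 0) (λ.λ.1 0)
  step 1: (λ.λ.1) (λ.λ.1 0)
  step 2: λ.λ.λ.1 0

Answer: SAME — A ⇓ λ.λ.λ.1 0, B ⇓ λ.λ.λ.1 0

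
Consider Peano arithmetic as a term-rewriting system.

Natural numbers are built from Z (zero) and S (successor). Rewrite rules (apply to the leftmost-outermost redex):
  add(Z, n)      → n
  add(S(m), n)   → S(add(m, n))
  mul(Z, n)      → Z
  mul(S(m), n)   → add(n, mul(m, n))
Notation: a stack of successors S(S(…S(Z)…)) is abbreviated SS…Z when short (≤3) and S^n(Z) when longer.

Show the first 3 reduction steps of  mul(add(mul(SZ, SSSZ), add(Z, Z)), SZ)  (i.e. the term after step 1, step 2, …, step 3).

  start: mul(add(mul(SZ, SSSZ), add(Z, Z)), SZ)
  →1  mul(add(add(SSSZ, mul(Z, SSSZ)), add(Z, Z)), SZ)
  →2  mul(add(S(add(SSZ, mul(Z, SSSZ))), add(Z, Z)), SZ)
  →3  mul(S(add(add(SSZ, mul(Z, SSSZ)), add(Z, Z))), SZ)

Answer: after 3 steps: mul(S(add(add(SSZ, mul(Z, SSSZ)), add(Z, Z))), SZ)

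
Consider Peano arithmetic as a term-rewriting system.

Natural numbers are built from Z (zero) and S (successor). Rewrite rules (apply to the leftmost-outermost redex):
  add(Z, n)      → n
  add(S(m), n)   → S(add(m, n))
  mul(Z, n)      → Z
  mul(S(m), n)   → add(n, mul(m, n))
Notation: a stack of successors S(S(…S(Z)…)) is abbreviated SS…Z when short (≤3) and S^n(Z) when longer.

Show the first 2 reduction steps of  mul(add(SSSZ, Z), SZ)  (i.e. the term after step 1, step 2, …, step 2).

Answer: after 2 steps: add(SZ, mul(add(SSZ, Z), SZ))

Reduction:
  start: mul(add(SSSZ, Z), SZ)
  →1  mul(S(add(SSZ, Z)), SZ)
  →2  add(SZ, mul(add(SSZ, Z), SZ))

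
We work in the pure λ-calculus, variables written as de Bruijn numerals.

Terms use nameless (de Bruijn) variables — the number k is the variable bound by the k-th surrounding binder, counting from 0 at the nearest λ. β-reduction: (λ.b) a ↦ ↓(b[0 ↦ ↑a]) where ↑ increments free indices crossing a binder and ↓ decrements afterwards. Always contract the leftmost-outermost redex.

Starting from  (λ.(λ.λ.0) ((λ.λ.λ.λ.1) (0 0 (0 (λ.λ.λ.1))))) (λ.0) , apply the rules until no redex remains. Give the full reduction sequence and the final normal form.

Answer: normal form = λ.0  (in 2 steps)

Working:
  start: (λ.(λ.λ.0) ((λ.λ.λ.λ.1) (0 0 (0 (λ.λ.λ.1))))) (λ.0)
  [1] (λ.λ.0) ((λ.λ.λ.λ.1) ((λ.0) (λ.0) ((λ.0) (λ.λ.λ.1))))
  [2] λ.0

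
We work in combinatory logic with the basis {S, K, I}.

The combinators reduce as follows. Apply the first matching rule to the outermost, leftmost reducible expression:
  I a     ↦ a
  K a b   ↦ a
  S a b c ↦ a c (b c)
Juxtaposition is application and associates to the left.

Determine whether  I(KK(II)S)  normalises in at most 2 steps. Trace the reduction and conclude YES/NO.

Answer: YES — reaches normal form KS in 2 ≤ 2 steps

Derivation:
  start: I(KK(II)S)
  [1] KK(II)S
  [2] KS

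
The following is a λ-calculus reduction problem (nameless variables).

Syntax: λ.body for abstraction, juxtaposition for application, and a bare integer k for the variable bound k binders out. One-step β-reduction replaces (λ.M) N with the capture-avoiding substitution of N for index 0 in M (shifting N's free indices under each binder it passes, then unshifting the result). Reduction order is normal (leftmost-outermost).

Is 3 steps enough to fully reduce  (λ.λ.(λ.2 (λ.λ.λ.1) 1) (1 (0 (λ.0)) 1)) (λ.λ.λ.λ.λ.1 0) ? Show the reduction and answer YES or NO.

Answer: NO — after 3 steps the term is λ.(λ.λ.λ.λ.1 0) 0, not yet normal

Working:
  start: (λ.λ.(λ.2 (λ.λ.λ.1) 1) (1 (0 (λ.0)) 1)) (λ.λ.λ.λ.λ.1 0)
  [1] λ.(λ.(λ.λ.λ.λ.λ.1 0) (λ.λ.λ.1) 1) ((λ.λ.λ.λ.λ.1 0) (0 (λ.0)) (λ.λ.λ.λ.λ.1 0))
  [2] λ.(λ.λ.λ.λ.λ.1 0) (λ.λ.λ.1) 0
  [3] λ.(λ.λ.λ.λ.1 0) 0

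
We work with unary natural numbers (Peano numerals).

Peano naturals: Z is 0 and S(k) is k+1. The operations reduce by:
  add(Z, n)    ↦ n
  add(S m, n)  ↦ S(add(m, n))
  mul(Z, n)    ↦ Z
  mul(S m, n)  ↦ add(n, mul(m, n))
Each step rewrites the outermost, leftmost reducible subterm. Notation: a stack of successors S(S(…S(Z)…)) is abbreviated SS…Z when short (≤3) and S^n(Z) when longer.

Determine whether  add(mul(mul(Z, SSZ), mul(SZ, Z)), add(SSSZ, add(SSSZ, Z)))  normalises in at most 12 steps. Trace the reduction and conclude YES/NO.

Answer: YES — reaches normal form S^6(Z) in 11 ≤ 12 steps

Reduction:
  start: add(mul(mul(Z, SSZ), mul(SZ, Z)), add(SSSZ, add(SSSZ, Z)))
  step 1: add(mul(Z, mul(SZ, Z)), add(SSSZ, add(SSSZ, Z)))
  step 2: add(Z, add(SSSZ, add(SSSZ, Z)))
  step 3: add(SSSZ, add(SSSZ, Z))
  step 4: S(add(SSZ, add(SSSZ, Z)))
  step 5: S(S(add(SZ, add(SSSZ, Z))))
  step 6: S(S(S(add(Z, add(SSSZ, Z)))))
  step 7: S(S(S(add(SSSZ, Z))))
  step 8: S(S(S(S(add(SSZ, Z)))))
  step 9: S(S(S(S(S(add(SZ, Z))))))
  step 10: S(S(S(S(S(S(add(Z, Z)))))))
  step 11: S^6(Z)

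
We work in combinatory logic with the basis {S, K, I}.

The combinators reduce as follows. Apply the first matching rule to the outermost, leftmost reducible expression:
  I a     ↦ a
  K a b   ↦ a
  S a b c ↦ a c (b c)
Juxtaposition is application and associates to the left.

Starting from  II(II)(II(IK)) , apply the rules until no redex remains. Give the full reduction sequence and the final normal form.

Answer: normal form = K  (in 7 steps)

Reduction:
  start: II(II)(II(IK))
  →1  I(II)(II(IK))
  →2  II(II(IK))
  →3  I(II(IK))
  →4  II(IK)
  →5  I(IK)
  →6  IK
  →7  K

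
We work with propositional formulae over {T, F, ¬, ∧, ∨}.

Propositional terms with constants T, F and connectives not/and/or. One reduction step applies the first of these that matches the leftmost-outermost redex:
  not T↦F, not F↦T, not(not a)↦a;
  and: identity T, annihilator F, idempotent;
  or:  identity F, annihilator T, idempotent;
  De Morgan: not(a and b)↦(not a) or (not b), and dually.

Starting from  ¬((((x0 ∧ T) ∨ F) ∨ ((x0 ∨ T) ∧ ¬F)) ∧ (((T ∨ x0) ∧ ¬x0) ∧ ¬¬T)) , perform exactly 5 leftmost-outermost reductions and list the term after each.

Answer: after 5 steps: (((¬x0 ∨ F) ∧ ¬F) ∧ ¬((x0 ∨ T) ∧ ¬F)) ∨ ¬(((T ∨ x0) ∧ ¬x0) ∧ ¬¬T)

Reduction:
  start: ¬((((x0 ∧ T) ∨ F) ∨ ((x0 ∨ T) ∧ ¬F)) ∧ (((T ∨ x0) ∧ ¬x0) ∧ ¬¬T))
  →1  ¬(((x0 ∧ T) ∨ F) ∨ ((x0 ∨ T) ∧ ¬F)) ∨ ¬(((T ∨ x0) ∧ ¬x0) ∧ ¬¬T)
  →2  (¬((x0 ∧ T) ∨ F) ∧ ¬((x0 ∨ T) ∧ ¬F)) ∨ ¬(((T ∨ x0) ∧ ¬x0) ∧ ¬¬T)
  →3  ((¬(x0 ∧ T) ∧ ¬F) ∧ ¬((x0 ∨ T) ∧ ¬F)) ∨ ¬(((T ∨ x0) ∧ ¬x0) ∧ ¬¬T)
  →4  (((¬x0 ∨ ¬T) ∧ ¬F) ∧ ¬((x0 ∨ T) ∧ ¬F)) ∨ ¬(((T ∨ x0) ∧ ¬x0) ∧ ¬¬T)
  →5  (((¬x0 ∨ F) ∧ ¬F) ∧ ¬((x0 ∨ T) ∧ ¬F)) ∨ ¬(((T ∨ x0) ∧ ¬x0) ∧ ¬¬T)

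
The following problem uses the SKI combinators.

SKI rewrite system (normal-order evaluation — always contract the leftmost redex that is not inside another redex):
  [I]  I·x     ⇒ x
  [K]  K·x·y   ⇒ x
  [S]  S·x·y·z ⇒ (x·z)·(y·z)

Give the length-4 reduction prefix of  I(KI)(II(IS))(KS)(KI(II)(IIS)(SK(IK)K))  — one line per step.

Answer: after 4 steps: S

Reduction:
  start: I(KI)(II(IS))(KS)(KI(II)(IIS)(SK(IK)K))
  [1] KI(II(IS))(KS)(KI(II)(IIS)(SK(IK)K))
  [2] I(KS)(KI(II)(IIS)(SK(IK)K))
  [3] KS(KI(II)(IIS)(SK(IK)K))
  [4] S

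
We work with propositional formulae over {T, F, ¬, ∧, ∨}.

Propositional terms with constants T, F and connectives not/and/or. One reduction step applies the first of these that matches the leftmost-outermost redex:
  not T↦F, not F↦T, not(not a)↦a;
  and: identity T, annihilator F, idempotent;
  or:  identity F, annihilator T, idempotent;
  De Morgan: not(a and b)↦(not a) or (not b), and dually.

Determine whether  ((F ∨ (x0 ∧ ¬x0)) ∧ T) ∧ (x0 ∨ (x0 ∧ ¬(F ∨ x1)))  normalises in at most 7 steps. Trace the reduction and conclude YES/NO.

Answer: YES — reaches normal form (x0 ∧ ¬x0) ∧ (x0 ∨ (x0 ∧ ¬x1)) in 5 ≤ 7 steps

Reduction:
  start: ((F ∨ (x0 ∧ ¬x0)) ∧ T) ∧ (x0 ∨ (x0 ∧ ¬(F ∨ x1)))
  →1  (F ∨ (x0 ∧ ¬x0)) ∧ (x0 ∨ (x0 ∧ ¬(F ∨ x1)))
  →2  (x0 ∧ ¬x0) ∧ (x0 ∨ (x0 ∧ ¬(F ∨ x1)))
  →3  (x0 ∧ ¬x0) ∧ (x0 ∨ (x0 ∧ (¬F ∧ ¬x1)))
  →4  (x0 ∧ ¬x0) ∧ (x0 ∨ (x0 ∧ (T ∧ ¬x1)))
  →5  (x0 ∧ ¬x0) ∧ (x0 ∨ (x0 ∧ ¬x1))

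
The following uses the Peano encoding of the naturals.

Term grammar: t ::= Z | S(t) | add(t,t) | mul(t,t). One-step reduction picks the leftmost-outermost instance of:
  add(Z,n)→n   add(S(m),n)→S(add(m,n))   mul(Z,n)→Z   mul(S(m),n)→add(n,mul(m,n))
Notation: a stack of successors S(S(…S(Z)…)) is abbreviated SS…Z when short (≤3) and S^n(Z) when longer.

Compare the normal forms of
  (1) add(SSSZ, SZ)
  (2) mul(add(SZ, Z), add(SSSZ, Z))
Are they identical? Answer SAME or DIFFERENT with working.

Term A:
  start: add(SSSZ, SZ)
  [1] S(add(SSZ, SZ))
  [2] S(S(add(SZ, SZ)))
  [3] S(S(S(add(Z, SZ))))
  [4] S^4(Z)

Term B:
  start: mul(add(SZ, Z), add(SSSZ, Z))
  [1] mul(S(add(Z, Z)), add(SSSZ, Z))
  [2] add(add(SSSZ, Z), mul(add(Z, Z), add(SSSZ, Z)))
  [3] add(S(add(SSZ, Z)), mul(add(Z, Z), add(SSSZ, Z)))
  [4] S(add(add(SSZ, Z), mul(add(Z, Z), add(SSSZ, Z))))
  [5] S(add(S(add(SZ, Z)), mul(add(Z, Z), add(SSSZ, Z))))
  [6] S(S(add(add(SZ, Z), mul(add(Z, Z), add(SSSZ, Z)))))
  [7] S(S(add(S(add(Z, Z)), mul(add(Z, Z), add(SSSZ, Z)))))
  [8] S(S(S(add(add(Z, Z), mul(add(Z, Z), add(SSSZ, Z))))))
  [9] S(S(S(add(Z, mul(add(Z, Z), add(SSSZ, Z))))))
  [10] S(S(S(mul(add(Z, Z), add(SSSZ, Z)))))
  [11] S(S(S(mul(Z, add(SSSZ, Z)))))
  [12] SSSZ

Answer: DIFFERENT — A ⇓ S^4(Z), B ⇓ SSSZ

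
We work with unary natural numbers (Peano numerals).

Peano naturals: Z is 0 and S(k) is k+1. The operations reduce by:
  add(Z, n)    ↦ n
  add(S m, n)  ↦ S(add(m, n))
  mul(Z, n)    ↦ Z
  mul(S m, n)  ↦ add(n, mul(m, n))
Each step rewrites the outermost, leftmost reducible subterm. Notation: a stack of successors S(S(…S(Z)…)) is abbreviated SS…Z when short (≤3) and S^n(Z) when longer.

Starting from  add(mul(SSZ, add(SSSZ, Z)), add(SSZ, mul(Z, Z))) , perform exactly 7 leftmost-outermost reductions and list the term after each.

Answer: after 7 steps: S(S(add(add(add(SZ, Z), mul(SZ, add(SSSZ, Z))), add(SSZ, mul(Z, Z)))))

Working:
  start: add(mul(SSZ, add(SSSZ, Z)), add(SSZ, mul(Z, Z)))
  [1] add(add(add(SSSZ, Z), mul(SZ, add(SSSZ, Z))), add(SSZ, mul(Z, Z)))
  [2] add(add(S(add(SSZ, Z)), mul(SZ, add(SSSZ, Z))), add(SSZ, mul(Z, Z)))
  [3] add(S(add(add(SSZ, Z), mul(SZ, add(SSSZ, Z)))), add(SSZ, mul(Z, Z)))
  [4] S(add(add(add(SSZ, Z), mul(SZ, add(SSSZ, Z))), add(SSZ, mul(Z, Z))))
  [5] S(add(add(S(add(SZ, Z)), mul(SZ, add(SSSZ, Z))), add(SSZ, mul(Z, Z))))
  [6] S(add(S(add(add(SZ, Z), mul(SZ, add(SSSZ, Z)))), add(SSZ, mul(Z, Z))))
  [7] S(S(add(add(add(SZ, Z), mul(SZ, add(SSSZ, Z))), add(SSZ, mul(Z, Z)))))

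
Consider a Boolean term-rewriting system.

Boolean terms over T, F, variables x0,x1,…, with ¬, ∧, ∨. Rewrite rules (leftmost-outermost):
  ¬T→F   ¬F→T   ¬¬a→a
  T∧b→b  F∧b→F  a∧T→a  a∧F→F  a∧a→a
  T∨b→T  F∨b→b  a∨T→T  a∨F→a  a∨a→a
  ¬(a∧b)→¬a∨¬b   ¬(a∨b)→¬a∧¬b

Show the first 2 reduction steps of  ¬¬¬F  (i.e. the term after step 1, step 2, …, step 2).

Answer: after 2 steps: T

Reduction:
  start: ¬¬¬F
  [1] ¬F
  [2] T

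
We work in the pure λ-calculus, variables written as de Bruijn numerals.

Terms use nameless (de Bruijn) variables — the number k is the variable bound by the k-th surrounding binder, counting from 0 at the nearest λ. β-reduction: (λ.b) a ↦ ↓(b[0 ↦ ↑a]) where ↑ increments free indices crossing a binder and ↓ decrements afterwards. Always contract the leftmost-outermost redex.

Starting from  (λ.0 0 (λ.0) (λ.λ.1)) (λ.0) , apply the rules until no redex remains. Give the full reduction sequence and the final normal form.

  start: (λ.0 0 (λ.0) (λ.λ.1)) (λ.0)
  [1] (λ.0) (λ.0) (λ.0) (λ.λ.1)
  [2] (λ.0) (λ.0) (λ.λ.1)
  [3] (λ.0) (λ.λ.1)
  [4] λ.λ.1

Answer: normal form = λ.λ.1  (in 4 steps)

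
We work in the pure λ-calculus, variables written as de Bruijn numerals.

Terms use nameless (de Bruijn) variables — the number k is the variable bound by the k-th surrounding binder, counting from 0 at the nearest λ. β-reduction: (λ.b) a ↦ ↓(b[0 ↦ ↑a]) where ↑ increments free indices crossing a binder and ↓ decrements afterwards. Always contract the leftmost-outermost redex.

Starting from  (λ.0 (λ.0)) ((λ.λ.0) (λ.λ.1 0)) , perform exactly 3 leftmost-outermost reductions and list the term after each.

Answer: after 3 steps: λ.0

Derivation:
  start: (λ.0 (λ.0)) ((λ.λ.0) (λ.λ.1 0))
  →1  (λ.λ.0) (λ.λ.1 0) (λ.0)
  →2  (λ.0) (λ.0)
  →3  λ.0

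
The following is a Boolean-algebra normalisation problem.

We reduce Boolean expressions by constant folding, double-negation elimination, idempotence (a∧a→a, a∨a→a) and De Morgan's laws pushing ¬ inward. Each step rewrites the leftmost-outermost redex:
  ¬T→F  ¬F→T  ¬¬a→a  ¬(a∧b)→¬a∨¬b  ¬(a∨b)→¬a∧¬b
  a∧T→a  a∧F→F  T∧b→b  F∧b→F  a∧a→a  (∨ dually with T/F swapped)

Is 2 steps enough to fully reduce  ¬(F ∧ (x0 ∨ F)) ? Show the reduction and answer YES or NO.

Answer: NO — after 2 steps the term is T ∨ ¬(x0 ∨ F), not yet normal

Working:
  start: ¬(F ∧ (x0 ∨ F))
  →1  ¬F ∨ ¬(x0 ∨ F)
  →2  T ∨ ¬(x0 ∨ F)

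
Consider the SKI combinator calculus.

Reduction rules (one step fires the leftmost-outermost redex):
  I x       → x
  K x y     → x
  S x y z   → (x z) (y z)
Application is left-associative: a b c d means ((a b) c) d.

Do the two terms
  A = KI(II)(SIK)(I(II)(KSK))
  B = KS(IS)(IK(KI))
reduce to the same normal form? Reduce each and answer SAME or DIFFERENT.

Answer: DIFFERENT — A ⇓ S(KS), B ⇓ S(K(KI))

Derivation:
Term A:
  start: KI(II)(SIK)(I(II)(KSK))
  [1] I(SIK)(I(II)(KSK))
  [2] SIK(I(II)(KSK))
  [3] I(I(II)(KSK))(K(I(II)(KSK)))
  [4] I(II)(KSK)(K(I(II)(KSK)))
  [5] II(KSK)(K(I(II)(KSK)))
  [6] I(KSK)(K(I(II)(KSK)))
  [7] KSK(K(I(II)(KSK)))
  [8] S(K(I(II)(KSK)))
  [9] S(K(II(KSK)))
  [10] S(K(I(KSK)))
  [11] S(K(KSK))
  [12] S(KS)

Term B:
  start: KS(IS)(IK(KI))
  [1] S(IK(KI))
  [2] S(K(KI))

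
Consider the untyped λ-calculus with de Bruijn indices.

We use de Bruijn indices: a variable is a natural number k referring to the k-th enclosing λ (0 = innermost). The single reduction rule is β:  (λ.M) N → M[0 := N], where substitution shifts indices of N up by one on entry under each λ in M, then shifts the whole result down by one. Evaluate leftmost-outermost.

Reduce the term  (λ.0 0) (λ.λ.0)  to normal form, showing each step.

  start: (λ.0 0) (λ.λ.0)
  [1] (λ.λ.0) (λ.λ.0)
  [2] λ.0

Answer: normal form = λ.0  (in 2 steps)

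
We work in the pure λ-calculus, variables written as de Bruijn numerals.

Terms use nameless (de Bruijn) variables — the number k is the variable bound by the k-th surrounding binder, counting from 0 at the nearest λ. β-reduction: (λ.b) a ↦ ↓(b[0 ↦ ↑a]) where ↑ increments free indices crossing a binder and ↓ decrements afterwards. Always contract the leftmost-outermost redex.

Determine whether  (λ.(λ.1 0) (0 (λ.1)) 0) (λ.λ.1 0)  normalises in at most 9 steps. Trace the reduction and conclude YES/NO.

Answer: YES — reaches normal form λ.λ.1 0 in 7 ≤ 9 steps

Reduction:
  start: (λ.(λ.1 0) (0 (λ.1)) 0) (λ.λ.1 0)
  step 1: (λ.(λ.λ.1 0) 0) ((λ.λ.1 0) (λ.λ.λ.1 0)) (λ.λ.1 0)
  step 2: (λ.λ.1 0) ((λ.λ.1 0) (λ.λ.λ.1 0)) (λ.λ.1 0)
  step 3: (λ.(λ.λ.1 0) (λ.λ.λ.1 0) 0) (λ.λ.1 0)
  step 4: (λ.λ.1 0) (λ.λ.λ.1 0) (λ.λ.1 0)
  step 5: (λ.(λ.λ.λ.1 0) 0) (λ.λ.1 0)
  step 6: (λ.λ.λ.1 0) (λ.λ.1 0)
  step 7: λ.λ.1 0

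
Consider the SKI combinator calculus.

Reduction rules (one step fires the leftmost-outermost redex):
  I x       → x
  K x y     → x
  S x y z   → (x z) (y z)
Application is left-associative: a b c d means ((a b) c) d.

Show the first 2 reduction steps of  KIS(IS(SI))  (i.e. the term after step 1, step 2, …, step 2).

  start: KIS(IS(SI))
  step 1: I(IS(SI))
  step 2: IS(SI)

Answer: after 2 steps: IS(SI)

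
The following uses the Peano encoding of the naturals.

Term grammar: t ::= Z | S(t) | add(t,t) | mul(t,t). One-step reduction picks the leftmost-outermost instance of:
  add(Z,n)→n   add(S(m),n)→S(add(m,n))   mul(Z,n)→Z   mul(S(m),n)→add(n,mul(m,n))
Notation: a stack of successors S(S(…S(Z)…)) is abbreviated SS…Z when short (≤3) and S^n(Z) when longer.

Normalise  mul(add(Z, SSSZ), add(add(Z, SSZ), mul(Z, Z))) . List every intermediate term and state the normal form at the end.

  start: mul(add(Z, SSSZ), add(add(Z, SSZ), mul(Z, Z)))
  →1  mul(SSSZ, add(add(Z, SSZ), mul(Z, Z)))
  →2  add(add(add(Z, SSZ), mul(Z, Z)), mul(SSZ, add(add(Z, SSZ), mul(Z, Z))))
  →3  add(add(SSZ, mul(Z, Z)), mul(SSZ, add(add(Z, SSZ), mul(Z, Z))))
  →4  add(S(add(SZ, mul(Z, Z))), mul(SSZ, add(add(Z, SSZ), mul(Z, Z))))
  →5  S(add(add(SZ, mul(Z, Z)), mul(SSZ, add(add(Z, SSZ), mul(Z, Z)))))
  →6  S(add(S(add(Z, mul(Z, Z))), mul(SSZ, add(add(Z, SSZ), mul(Z, Z)))))
  →7  S(S(add(add(Z, mul(Z, Z)), mul(SSZ, add(add(Z, SSZ), mul(Z, Z))))))
  →8  S(S(add(mul(Z, Z), mul(SSZ, add(add(Z, SSZ), mul(Z, Z))))))
  →9  S(S(add(Z, mul(SSZ, add(add(Z, SSZ), mul(Z, Z))))))
  →10  S(S(mul(SSZ, add(add(Z, SSZ), mul(Z, Z)))))
  →11  S(S(add(add(add(Z, SSZ), mul(Z, Z)), mul(SZ, add(add(Z, SSZ), mul(Z, Z))))))
  →12  S(S(add(add(SSZ, mul(Z, Z)), mul(SZ, add(add(Z, SSZ), mul(Z, Z))))))
  →13  S(S(add(S(add(SZ, mul(Z, Z))), mul(SZ, add(add(Z, SSZ), mul(Z, Z))))))
  →14  S(S(S(add(add(SZ, mul(Z, Z)), mul(SZ, add(add(Z, SSZ), mul(Z, Z)))))))
  →15  S(S(S(add(S(add(Z, mul(Z, Z))), mul(SZ, add(add(Z, SSZ), mul(Z, Z)))))))
  →16  S(S(S(S(add(add(Z, mul(Z, Z)), mul(SZ, add(add(Z, SSZ), mul(Z, Z))))))))
  →17  S(S(S(S(add(mul(Z, Z), mul(SZ, add(add(Z, SSZ), mul(Z, Z))))))))
  →18  S(S(S(S(add(Z, mul(SZ, add(add(Z, SSZ), mul(Z, Z))))))))
  →19  S(S(S(S(mul(SZ, add(add(Z, SSZ), mul(Z, Z)))))))
  →20  S(S(S(S(add(add(add(Z, SSZ), mul(Z, Z)), mul(Z, add(add(Z, SSZ), mul(Z, Z))))))))
  →21  S(S(S(S(add(add(SSZ, mul(Z, Z)), mul(Z, add(add(Z, SSZ), mul(Z, Z))))))))
  →22  S(S(S(S(add(S(add(SZ, mul(Z, Z))), mul(Z, add(add(Z, SSZ), mul(Z, Z))))))))
  →23  S(S(S(S(S(add(add(SZ, mul(Z, Z)), mul(Z, add(add(Z, SSZ), mul(Z, Z)))))))))
  →24  S(S(S(S(S(add(S(add(Z, mul(Z, Z))), mul(Z, add(add(Z, SSZ), mul(Z, Z)))))))))
  →25  S(S(S(S(S(S(add(add(Z, mul(Z, Z)), mul(Z, add(add(Z, SSZ), mul(Z, Z))))))))))
  →26  S(S(S(S(S(S(add(mul(Z, Z), mul(Z, add(add(Z, SSZ), mul(Z, Z))))))))))
  →27  S(S(S(S(S(S(add(Z, mul(Z, add(add(Z, SSZ), mul(Z, Z))))))))))
  →28  S(S(S(S(S(S(mul(Z, add(add(Z, SSZ), mul(Z, Z)))))))))
  →29  S^6(Z)

Answer: normal form = S^6(Z)  (in 29 steps)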